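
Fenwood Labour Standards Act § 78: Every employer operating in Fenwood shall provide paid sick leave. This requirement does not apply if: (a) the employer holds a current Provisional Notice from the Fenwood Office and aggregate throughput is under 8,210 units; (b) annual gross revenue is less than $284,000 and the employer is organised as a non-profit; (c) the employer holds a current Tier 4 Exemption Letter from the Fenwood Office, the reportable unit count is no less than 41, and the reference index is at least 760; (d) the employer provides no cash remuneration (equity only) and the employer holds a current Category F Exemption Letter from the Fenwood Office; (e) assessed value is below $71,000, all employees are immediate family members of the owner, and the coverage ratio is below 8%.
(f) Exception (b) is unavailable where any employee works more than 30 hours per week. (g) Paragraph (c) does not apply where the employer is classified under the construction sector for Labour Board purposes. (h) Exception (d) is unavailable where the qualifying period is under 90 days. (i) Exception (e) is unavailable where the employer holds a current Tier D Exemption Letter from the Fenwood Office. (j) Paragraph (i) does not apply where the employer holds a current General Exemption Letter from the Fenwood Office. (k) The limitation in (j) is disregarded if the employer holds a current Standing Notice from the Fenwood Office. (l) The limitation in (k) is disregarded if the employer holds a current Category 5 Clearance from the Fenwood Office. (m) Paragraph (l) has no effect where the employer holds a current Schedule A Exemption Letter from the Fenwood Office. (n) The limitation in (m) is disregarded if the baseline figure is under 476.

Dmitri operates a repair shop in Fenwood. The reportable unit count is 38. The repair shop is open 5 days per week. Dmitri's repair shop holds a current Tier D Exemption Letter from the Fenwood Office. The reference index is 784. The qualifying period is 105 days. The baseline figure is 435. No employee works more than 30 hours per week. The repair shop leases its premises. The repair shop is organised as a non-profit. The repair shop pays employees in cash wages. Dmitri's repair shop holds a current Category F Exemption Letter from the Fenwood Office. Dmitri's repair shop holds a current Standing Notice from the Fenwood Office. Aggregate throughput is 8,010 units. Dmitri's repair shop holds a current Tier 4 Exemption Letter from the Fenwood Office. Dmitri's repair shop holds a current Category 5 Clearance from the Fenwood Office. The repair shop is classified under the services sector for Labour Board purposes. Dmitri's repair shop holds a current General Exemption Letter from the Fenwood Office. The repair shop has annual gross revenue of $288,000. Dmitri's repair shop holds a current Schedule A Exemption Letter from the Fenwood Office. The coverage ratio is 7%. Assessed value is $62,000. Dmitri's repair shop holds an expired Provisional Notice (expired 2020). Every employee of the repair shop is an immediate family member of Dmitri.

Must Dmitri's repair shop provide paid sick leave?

No — exception (e) applies; Dmitri's repair shop is not required to provide paid sick leave.

Exception (a) does not apply: no current Provisional Notice is held.
Exception (b) requires that annual gross revenue is less than $284,000; but annual gross revenue is $288,000, not less than $284,000, so (b) is unavailable.
Exception (c) fails — the reportable unit count is 38, short of 41.
Exception (d) requires that the employer provides no cash remuneration (equity only); but employees are paid cash wages, so (d) is unavailable.
Exception (e) is satisfied on its face — assessed value is $62,000, below the $71,000 limit; every employee is an immediate family member; the coverage ratio is 7%, below the 8% limit. Considering the limiting provisions: (i) operates (a current Tier D Exemption Letter is held), but is overridden by (j): (j) is triggered — a current General Exemption Letter is held. (k) is engaged (a current Standing Notice is held), but is displaced by (l): (l) is triggered — a current Category 5 Clearance is held. (m) would limit (l) — a current Schedule A Exemption Letter is held — but (n) sets (m) aside: (n) operates — the baseline figure is 435, under the 476 limit. (e) remains available.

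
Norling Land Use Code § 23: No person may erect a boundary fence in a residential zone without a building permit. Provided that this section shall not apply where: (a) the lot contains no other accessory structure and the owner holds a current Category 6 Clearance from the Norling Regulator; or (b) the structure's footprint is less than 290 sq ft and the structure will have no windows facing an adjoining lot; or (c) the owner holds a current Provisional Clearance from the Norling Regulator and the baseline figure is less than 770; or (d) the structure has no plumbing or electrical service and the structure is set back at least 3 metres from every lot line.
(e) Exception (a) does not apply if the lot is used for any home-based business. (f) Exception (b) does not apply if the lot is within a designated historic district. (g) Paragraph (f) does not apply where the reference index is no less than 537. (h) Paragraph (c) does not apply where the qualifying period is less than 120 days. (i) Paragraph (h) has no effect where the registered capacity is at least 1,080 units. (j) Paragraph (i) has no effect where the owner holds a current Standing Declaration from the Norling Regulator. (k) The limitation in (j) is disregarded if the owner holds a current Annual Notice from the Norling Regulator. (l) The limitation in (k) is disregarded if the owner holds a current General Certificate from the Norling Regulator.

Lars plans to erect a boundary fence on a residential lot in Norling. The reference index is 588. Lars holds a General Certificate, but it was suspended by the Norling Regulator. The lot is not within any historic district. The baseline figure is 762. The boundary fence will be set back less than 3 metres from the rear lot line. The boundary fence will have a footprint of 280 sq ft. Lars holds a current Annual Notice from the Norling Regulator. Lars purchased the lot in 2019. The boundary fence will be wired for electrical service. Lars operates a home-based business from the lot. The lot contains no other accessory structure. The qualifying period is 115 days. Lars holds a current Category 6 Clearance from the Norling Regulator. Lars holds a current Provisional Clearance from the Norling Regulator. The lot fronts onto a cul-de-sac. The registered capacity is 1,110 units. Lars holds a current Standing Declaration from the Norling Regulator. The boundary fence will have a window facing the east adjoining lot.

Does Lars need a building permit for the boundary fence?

Exception (a): the lot has no other accessory structure; a current Category 6 Clearance is held — every condition holds. Turning to paragraph (e): (e) operates against (a): a home-based business operates on the lot. Exception (a) does not apply.
Exception (b) does not apply: a window faces an adjoining lot.
Exception (c)'s conditions are all satisfied: a current Provisional Clearance is held; the baseline figure is 762, less than the 770 limit. As to paragraphs (h)–(l): (h) is engaged (the qualifying period is 115 days, less than the 120 days limit), but yields to (i): (i) operates against (h): the registered capacity is 1,110 units, meeting the 1,080 units threshold. (j) is engaged (a current Standing Declaration is held), but is displaced by (k): (k) operates against (j): a current Annual Notice is held. (l), which would lift (k), does not operate here — no current General Certificate is held. So (c) applies.
Exception (d) requires that the structure has no plumbing or electrical service; but electrical service is planned, so (d) is unavailable.

No — exception (c) applies; Lars does not need a building permit.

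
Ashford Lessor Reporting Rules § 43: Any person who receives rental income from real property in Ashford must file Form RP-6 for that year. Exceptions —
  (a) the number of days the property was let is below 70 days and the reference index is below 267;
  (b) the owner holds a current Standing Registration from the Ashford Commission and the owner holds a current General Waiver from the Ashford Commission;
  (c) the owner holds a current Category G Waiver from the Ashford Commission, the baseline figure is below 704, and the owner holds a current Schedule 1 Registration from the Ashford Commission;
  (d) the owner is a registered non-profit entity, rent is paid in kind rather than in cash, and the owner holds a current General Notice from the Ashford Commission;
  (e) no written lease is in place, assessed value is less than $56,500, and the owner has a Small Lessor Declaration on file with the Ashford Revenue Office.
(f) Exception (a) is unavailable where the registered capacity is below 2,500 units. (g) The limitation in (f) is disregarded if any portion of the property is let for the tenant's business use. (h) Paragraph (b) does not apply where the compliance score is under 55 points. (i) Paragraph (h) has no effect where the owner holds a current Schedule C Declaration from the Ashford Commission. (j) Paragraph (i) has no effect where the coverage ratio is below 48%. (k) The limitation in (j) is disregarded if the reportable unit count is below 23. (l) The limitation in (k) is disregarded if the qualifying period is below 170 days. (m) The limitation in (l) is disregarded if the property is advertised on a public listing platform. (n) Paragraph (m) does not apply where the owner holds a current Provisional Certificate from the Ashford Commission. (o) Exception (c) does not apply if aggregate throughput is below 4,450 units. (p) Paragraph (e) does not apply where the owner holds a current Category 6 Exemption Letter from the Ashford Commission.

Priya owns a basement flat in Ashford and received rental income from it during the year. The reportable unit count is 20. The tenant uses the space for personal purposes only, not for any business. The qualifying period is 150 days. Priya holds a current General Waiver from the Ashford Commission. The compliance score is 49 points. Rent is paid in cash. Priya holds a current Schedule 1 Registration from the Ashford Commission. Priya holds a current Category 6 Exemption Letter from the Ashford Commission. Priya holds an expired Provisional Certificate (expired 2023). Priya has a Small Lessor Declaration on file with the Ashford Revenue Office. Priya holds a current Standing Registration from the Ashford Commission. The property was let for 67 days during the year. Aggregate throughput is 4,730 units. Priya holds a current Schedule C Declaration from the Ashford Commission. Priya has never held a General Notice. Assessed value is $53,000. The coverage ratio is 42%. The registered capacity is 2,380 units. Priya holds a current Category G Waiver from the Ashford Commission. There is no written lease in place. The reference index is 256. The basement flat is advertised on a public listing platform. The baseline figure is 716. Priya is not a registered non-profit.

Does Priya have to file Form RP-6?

No — exception (b) applies; Priya is not required to file Form RP-6.

Exception (a)'s conditions are all satisfied: the number of days the property was let is 67 days, below the 70 days limit; the reference index is 256, below the 267 limit. However, paragraphs (f)–(g) must be considered: (f) operates against (a): the registered capacity is 2,380 units, below the 2,500 units limit. (g) is not engaged (the space is used for personal purposes only), so (f) stands. Exception (a) does not apply.
Exception (b)'s conditions are all satisfied: a current Standing Registration is held; a current General Waiver is held. Under paragraphs (h)–(n): (h) would limit (b) — the compliance score is 49 points, under the 55 points limit — but (i) sets (h) aside: (i) operates against (h): a current Schedule C Declaration is held. (j) is engaged (the coverage ratio is 42%, below the 48% limit), but yields to (k): (k) operates — the reportable unit count is 20, below the 23 limit. (l) applies (the qualifying period is 150 days, below the 170 days limit), but yields to (m): (m) operates against (l): the property is publicly advertised. (n), which would lift (m), is inapplicable — no current Provisional Certificate is held. Exception (b) stands.
Exception (c) does not apply: the baseline figure is 716, not below 704.
Exception (d) does not apply: Priya is not a registered non-profit.
All of (e)'s requirements are met (there is no written lease; assessed value is $53,000, less than the $56,500 limit; a Small Lessor Declaration is on file). But: (p) is engaged — a current Category 6 Exemption Letter is held. So (e) is unavailable.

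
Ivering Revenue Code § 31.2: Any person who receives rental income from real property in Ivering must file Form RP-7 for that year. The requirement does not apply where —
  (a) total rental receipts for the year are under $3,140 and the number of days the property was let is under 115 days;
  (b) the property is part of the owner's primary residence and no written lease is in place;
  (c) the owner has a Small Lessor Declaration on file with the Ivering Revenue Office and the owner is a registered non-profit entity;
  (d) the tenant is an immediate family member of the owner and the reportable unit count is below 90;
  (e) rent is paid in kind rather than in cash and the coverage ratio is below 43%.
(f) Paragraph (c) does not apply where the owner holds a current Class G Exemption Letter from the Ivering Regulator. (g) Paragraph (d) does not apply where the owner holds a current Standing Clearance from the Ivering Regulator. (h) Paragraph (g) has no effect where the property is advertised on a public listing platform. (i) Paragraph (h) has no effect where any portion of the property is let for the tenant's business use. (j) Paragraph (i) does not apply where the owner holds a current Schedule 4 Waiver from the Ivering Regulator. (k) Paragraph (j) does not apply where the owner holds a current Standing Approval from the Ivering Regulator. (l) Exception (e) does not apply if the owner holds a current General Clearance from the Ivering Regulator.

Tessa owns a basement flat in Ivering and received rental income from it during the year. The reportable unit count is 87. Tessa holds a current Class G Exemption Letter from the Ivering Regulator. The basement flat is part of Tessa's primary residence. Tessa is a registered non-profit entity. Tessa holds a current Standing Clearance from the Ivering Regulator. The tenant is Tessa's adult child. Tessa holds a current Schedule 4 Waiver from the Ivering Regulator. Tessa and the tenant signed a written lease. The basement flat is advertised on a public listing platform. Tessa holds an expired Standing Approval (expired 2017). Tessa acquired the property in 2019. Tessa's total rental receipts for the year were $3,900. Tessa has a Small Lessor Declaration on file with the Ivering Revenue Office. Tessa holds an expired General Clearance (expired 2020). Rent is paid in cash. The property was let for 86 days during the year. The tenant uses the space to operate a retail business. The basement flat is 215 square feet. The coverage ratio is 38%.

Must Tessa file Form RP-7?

No — exception (d) applies; Tessa is not required to file Form RP-7.

Exception (a) does not apply: total rental receipts for the year are $3,900, not under $3,140.
Exception (b) fails — a written lease is in place.
Exception (c)'s conditions are all satisfied: a Small Lessor Declaration is on file; Tessa is a registered non-profit. But applying paragraph (f): (f) applies — a current Class G Exemption Letter is held. Exception (c) does not apply.
Exception (d): the tenant is an immediate family member; the reportable unit count is 87, below the 90 limit — every condition holds. Applying paragraphs (g)–(k): (g) operates (a current Standing Clearance is held), but is itself disapplied by (h): (h) operates — the property is publicly advertised. (i) would limit (h) — the space is let for business use — but (j) sets (i) aside: (j) is engaged — a current Schedule 4 Waiver is held. (k), which would lift (j), is not triggered — no current Standing Approval is held. (d) remains available.
Exception (e) fails — rent is paid in cash.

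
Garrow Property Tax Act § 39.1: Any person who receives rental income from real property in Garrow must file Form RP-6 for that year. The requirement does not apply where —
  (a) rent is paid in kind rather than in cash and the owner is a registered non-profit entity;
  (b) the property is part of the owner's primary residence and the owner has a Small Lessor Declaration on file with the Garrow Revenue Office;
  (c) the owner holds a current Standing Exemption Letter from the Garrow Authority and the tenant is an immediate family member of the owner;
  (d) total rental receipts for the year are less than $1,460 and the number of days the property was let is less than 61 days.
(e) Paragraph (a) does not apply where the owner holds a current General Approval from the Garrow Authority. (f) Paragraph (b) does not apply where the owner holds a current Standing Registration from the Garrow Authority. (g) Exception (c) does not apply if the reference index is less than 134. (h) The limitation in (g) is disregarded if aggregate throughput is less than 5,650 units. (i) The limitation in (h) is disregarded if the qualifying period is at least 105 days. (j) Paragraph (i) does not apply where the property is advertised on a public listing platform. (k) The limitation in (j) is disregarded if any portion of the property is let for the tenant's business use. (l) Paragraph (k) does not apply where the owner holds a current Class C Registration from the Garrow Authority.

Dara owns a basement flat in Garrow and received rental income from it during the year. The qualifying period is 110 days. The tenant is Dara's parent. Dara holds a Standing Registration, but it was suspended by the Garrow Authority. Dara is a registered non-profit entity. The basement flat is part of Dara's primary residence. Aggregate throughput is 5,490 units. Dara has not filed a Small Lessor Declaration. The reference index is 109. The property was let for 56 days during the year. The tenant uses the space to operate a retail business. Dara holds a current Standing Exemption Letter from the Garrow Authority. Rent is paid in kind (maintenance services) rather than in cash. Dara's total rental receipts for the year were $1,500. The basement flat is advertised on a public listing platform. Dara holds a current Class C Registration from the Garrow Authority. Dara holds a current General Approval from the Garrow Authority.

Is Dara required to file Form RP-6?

No — exception (c) applies; Dara is not required to file Form RP-6.

All of (a)'s requirements are met (rent is paid in kind; Dara is a registered non-profit). But applying paragraph (e): (e) operates against (a): a current General Approval is held. Exception (a) does not apply.
Exception (b) fails — no Small Lessor Declaration is on file.
Exception (c): a current Standing Exemption Letter is held; the tenant is an immediate family member — every condition holds. Under paragraphs (g)–(l): (g) would limit (c) — the reference index is 109, less than the 134 limit — but (h) sets (g) aside: (h) operates against (g): aggregate throughput is 5,490 units, less than the 5,650 units limit. (i) would limit (h) — the qualifying period is 110 days, meeting the 105 days threshold — but (j) sets (i) aside: (j) applies — the property is publicly advertised. (k) would limit (j) — the space is let for business use — but (l) sets (k) aside: (l) applies — a current Class C Registration is held. (c) remains available.
Exception (d) requires that total rental receipts for the year are less than $1,460; but total rental receipts for the year are $1,500, not less than $1,460, so (d) is unavailable.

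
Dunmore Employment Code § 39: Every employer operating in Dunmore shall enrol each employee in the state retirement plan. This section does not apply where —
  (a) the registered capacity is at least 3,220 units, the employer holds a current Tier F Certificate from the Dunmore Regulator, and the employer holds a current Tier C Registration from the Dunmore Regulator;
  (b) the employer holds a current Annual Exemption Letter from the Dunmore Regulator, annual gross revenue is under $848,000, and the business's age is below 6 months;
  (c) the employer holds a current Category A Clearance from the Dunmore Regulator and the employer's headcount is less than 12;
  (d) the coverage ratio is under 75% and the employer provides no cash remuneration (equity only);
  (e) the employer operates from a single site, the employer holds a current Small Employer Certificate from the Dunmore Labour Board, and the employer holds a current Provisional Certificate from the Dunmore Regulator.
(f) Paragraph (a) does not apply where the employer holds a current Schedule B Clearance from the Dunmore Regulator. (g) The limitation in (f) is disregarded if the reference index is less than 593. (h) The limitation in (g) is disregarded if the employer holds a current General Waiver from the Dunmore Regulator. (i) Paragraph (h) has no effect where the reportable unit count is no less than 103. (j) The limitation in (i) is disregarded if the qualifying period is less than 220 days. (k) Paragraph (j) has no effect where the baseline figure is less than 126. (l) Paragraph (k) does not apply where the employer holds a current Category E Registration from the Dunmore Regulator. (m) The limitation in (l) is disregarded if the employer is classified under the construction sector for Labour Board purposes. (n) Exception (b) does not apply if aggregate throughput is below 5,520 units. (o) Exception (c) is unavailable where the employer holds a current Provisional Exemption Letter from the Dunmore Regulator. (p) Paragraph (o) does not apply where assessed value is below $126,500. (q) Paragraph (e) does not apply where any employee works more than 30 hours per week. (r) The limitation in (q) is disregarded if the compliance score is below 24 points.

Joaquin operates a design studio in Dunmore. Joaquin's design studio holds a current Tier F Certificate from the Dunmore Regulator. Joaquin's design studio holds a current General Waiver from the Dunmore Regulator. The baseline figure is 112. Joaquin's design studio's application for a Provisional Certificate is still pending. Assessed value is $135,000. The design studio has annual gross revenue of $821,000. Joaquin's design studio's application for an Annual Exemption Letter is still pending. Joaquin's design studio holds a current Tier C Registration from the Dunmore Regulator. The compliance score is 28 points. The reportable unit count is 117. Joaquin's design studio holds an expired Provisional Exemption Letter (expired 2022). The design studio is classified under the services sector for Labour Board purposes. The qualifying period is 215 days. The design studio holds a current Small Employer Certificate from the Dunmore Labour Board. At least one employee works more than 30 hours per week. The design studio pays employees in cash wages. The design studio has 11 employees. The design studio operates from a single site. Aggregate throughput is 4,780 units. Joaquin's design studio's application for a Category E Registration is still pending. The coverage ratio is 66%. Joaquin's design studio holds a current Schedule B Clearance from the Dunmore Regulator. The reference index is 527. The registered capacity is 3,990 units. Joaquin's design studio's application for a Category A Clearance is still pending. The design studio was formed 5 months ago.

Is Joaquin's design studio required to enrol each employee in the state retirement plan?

Exception (a) is satisfied on its face — the registered capacity is 3,990 units, meeting the 3,220 units threshold; a current Tier F Certificate is held; a current Tier C Registration is held. As to paragraphs (f)–(m): (f) operates (a current Schedule B Clearance is held), but is itself disapplied by (g): (g) operates against (f): the reference index is 527, less than the 593 limit. (h) would limit (g) — a current General Waiver is held — but (i) sets (h) aside: (i) operates against (h): the reportable unit count is 117, meeting the 103 threshold. (j) is engaged (the qualifying period is 215 days, less than the 220 days limit), but yields to (k): (k) operates against (j): the baseline figure is 112, less than the 126 limit. (l), which would lift (k), is inapplicable — no current Category E Registration is held. (a) remains available.
Exception (b) fails — there is no Annual Exemption Letter in force.
Exception (c) fails — the Category A Clearance is not current.
Exception (d) does not apply: employees are paid cash wages.
Exception (e) requires that the employer holds a current Provisional Certificate from the Dunmore Regulator; but there is no Provisional Certificate in force, so (e) is unavailable.

No — exception (a) applies; Joaquin's design studio is not required to enrol each employee in the state retirement plan.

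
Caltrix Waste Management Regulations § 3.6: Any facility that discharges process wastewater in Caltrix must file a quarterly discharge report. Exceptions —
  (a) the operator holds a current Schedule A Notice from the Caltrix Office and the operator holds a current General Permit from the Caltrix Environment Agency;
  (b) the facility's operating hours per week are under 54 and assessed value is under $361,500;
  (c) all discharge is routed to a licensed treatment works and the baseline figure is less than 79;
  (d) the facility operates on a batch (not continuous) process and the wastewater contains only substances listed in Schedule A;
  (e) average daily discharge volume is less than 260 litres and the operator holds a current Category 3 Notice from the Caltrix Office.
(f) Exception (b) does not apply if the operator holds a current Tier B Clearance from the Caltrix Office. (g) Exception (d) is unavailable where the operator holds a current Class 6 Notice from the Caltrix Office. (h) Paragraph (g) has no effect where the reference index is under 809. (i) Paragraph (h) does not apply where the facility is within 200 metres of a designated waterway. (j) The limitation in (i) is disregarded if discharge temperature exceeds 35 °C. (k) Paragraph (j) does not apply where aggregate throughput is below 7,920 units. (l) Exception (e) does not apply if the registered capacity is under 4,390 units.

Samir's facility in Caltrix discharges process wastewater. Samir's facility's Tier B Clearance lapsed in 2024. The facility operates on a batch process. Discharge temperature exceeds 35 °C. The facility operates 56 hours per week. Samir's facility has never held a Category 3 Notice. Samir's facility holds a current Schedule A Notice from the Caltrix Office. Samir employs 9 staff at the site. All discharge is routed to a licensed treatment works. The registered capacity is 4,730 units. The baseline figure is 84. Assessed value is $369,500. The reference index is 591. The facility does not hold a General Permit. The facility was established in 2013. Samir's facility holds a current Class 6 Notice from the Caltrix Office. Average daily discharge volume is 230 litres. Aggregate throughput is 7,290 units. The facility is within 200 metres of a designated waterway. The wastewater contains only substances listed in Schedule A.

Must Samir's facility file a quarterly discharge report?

Exception (a) fails — no General Permit is held.
Exception (b) requires that the facility's operating hours per week are under 54; but the facility's operating hours per week are 56, not under 54, so (b) is unavailable.
Exception (c) requires that the baseline figure is less than 79; but the baseline figure is 84, not less than 79, so (c) is unavailable.
All of (d)'s requirements are met (the facility operates on a batch process; the wastewater is Schedule-A-only). But applying paragraphs (g)–(k): (g) operates against (d): a current Class 6 Notice is held. (h) would limit (g) — the reference index is 591, under the 809 limit — but (i) sets (h) aside: (i) is engaged — the facility is within 200 m of a designated waterway. (j) would limit (i) — discharge temperature exceeds 35 °C — but (k) sets (j) aside: (k) operates against (j): aggregate throughput is 7,290 units, below the 7,920 units limit. (d) is therefore removed.
Exception (e) does not apply: there is no Category 3 Notice in force.
None of the exceptions is available; § 3.6 applies in full.

Yes — Samir's facility must file a quarterly discharge report.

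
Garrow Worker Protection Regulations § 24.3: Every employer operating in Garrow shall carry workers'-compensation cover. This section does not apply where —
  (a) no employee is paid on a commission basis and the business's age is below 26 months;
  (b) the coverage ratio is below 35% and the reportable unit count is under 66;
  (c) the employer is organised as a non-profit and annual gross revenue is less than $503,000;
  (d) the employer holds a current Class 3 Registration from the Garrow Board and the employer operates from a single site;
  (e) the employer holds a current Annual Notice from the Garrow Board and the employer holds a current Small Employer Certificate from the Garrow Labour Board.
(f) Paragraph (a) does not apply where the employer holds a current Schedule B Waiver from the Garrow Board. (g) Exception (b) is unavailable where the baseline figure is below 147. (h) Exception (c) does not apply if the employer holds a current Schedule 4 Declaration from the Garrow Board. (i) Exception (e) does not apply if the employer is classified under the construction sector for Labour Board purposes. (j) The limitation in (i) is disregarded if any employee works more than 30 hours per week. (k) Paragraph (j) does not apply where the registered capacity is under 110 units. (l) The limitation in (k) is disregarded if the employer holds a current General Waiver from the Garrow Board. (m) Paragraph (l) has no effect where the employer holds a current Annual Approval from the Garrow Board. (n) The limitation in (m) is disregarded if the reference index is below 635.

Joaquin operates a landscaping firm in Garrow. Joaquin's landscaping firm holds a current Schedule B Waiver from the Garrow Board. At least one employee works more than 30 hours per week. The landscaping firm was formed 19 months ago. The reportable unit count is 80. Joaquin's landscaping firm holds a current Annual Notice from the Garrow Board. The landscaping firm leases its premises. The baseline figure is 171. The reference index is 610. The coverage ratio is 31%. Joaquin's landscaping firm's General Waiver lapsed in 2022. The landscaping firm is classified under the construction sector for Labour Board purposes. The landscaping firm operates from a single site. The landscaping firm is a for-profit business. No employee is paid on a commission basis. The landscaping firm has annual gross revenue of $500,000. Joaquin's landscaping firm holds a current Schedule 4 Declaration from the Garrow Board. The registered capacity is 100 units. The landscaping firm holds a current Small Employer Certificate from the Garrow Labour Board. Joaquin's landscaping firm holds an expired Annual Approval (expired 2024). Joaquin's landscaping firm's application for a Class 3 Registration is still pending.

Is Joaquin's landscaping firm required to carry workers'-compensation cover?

Exception (a)'s conditions are all satisfied: no employee is paid on commission; the business's age is 19 months, below the 26 months limit. However, paragraph (f) must be considered: (f) is triggered — a current Schedule B Waiver is held. Exception (a) does not apply.
Exception (b) requires that the reportable unit count is under 66; but the reportable unit count is 80, not under 66, so (b) is unavailable.
Exception (c) does not apply: the employer is for-profit.
Exception (d) does not apply: no current Class 3 Registration is held.
Exception (e) is satisfied on its face — a current Annual Notice is held; a current Small Employer Certificate is held. But: (i) is triggered — the landscaping firm is classified under the construction sector. (j) is triggered (at least one employee exceeds 30 hours/week), but is overridden by (k): (k) operates — the registered capacity is 100 units, under the 110 units limit. (l) does not operate here (the General Waiver is not current), so (k) stands. (e) is therefore removed.
No exception applies. The general rule governs.

Yes — Joaquin's landscaping firm must carry workers'-compensation cover.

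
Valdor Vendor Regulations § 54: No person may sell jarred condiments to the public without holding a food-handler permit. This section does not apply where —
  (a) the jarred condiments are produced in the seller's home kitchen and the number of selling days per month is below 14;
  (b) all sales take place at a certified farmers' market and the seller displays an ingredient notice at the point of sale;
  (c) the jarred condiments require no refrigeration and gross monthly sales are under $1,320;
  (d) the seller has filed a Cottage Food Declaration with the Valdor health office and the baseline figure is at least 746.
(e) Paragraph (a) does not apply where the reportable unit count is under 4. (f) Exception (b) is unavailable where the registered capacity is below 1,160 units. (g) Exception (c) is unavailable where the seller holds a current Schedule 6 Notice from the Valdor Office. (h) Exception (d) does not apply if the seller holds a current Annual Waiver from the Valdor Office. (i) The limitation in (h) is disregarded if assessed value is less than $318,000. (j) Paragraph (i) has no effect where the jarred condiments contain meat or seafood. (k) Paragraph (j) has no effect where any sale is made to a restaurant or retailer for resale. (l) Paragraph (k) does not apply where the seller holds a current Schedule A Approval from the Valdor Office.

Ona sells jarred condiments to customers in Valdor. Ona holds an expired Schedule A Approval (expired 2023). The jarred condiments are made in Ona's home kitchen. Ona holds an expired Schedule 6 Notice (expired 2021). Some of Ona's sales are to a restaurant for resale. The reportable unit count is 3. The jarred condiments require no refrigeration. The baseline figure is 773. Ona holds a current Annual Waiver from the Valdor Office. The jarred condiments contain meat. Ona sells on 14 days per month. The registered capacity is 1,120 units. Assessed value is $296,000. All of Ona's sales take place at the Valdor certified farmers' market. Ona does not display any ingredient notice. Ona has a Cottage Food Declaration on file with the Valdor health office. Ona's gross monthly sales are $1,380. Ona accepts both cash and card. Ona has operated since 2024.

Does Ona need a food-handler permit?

Exception (a) does not apply: the number of selling days per month is 14, not below 14.
Exception (b) requires that the seller displays an ingredient notice at the point of sale; but no ingredient notice is displayed, so (b) is unavailable.
Exception (c) does not apply: gross monthly sales are $1,380, not under $1,320.
Exception (d) is satisfied on its face — a Cottage Food Declaration is on file; the baseline figure is 773, meeting the 746 threshold. As to paragraphs (h)–(l): (h) would limit (d) — a current Annual Waiver is held — but (i) sets (h) aside: (i) is engaged — assessed value is $296,000, less than the $318,000 limit. (j) would limit (i) — the jarred condiments contain meat — but (k) sets (j) aside: (k) operates against (j): some sales are to a restaurant for resale. (l), which would lift (k), does not operate here — no current Schedule A Approval is held. (d) remains available.

No — exception (d) applies; Ona is not required to hold a food-handler permit.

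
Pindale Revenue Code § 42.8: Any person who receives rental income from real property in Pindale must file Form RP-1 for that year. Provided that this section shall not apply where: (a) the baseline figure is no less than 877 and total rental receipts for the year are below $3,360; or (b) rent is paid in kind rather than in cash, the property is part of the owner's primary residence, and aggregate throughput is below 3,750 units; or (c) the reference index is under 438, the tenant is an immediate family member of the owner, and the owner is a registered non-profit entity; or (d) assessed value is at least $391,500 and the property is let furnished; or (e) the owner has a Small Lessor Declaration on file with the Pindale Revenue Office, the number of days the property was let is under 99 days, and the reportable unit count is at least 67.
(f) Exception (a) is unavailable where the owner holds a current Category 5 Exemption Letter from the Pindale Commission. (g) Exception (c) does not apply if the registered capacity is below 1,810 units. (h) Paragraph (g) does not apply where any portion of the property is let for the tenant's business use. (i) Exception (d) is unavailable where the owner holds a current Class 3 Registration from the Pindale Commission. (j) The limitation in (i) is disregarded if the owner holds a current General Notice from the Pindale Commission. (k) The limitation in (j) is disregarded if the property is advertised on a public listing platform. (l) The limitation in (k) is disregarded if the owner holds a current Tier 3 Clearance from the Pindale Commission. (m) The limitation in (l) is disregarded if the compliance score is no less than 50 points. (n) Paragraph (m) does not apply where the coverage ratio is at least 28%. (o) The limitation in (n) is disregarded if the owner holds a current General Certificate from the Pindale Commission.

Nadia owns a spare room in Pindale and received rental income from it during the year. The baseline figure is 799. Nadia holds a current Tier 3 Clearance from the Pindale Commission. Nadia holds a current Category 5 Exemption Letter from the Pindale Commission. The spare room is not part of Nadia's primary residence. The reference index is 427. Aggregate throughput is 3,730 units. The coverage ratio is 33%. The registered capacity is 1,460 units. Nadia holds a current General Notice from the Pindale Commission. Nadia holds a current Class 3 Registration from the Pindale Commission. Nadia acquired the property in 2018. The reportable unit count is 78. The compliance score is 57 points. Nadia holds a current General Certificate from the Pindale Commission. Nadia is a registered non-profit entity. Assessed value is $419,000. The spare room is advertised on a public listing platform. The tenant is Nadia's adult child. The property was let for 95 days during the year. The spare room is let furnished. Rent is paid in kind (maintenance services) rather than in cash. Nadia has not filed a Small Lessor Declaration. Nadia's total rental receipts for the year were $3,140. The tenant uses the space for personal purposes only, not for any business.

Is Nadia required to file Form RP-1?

Exception (a) does not apply: the baseline figure is 799, short of 877.
Exception (b) does not apply: the spare room is not part of the primary residence.
Exception (c): the reference index is 427, under the 438 limit; the tenant is an immediate family member; Nadia is a registered non-profit — every condition holds. But: (g) is triggered — the registered capacity is 1,460 units, below the 1,810 units limit. (h), which would lift (g), is inapplicable — the space is used for personal purposes only. (c) is therefore removed.
Exception (d)'s conditions are all satisfied: assessed value is $419,000, meeting the $391,500 threshold; the property is let furnished. But applying paragraphs (i)–(o): (i) operates against (d): a current Class 3 Registration is held. (j) operates (a current General Notice is held), but is displaced by (k): (k) operates against (j): the property is publicly advertised. (l) would limit (k) — a current Tier 3 Clearance is held — but (m) sets (l) aside: (m) applies — the compliance score is 57 points, meeting the 50 points threshold. (n) would limit (m) — the coverage ratio is 33%, meeting the 28% threshold — but (o) sets (n) aside: (o) operates against (n): a current General Certificate is held. (d) is therefore removed.
Exception (e) fails — no Small Lessor Declaration is on file.
None of the exceptions is available; § 42.8 applies in full.

Yes — Nadia must file Form RP-1.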